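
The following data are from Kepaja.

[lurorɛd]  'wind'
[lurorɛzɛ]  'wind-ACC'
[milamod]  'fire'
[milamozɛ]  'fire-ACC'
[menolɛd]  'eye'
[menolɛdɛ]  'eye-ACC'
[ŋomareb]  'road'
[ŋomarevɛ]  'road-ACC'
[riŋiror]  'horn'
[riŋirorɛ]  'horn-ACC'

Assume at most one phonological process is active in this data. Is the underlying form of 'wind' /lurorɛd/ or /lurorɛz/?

In [lurorɛd] and [lurorɛzɛ] the final segment of 'wind' alternates: [d] ~ [z].
Compare 'eye', with invariant [d] in [menolɛd] and [menolɛdɛ]: an analysis with underlying /d/ and a rule producing [z] before the ACC suffix would wrongly predict alternation here too.
So /z/ is underlying, and a rule of word-final hardening — voiced fricatives become stops word-finally — gives [d].

/lurorɛz/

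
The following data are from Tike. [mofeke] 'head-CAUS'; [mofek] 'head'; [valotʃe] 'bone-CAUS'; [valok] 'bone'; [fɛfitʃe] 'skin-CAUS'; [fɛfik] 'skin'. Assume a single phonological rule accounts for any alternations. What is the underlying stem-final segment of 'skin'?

The root 'skin' surfaces as [fɛfitʃe] and [fɛfik], with a stem-final [tʃ] ~ [k] alternation.
The stem 'head' ([mofeke], [mofek]) shows [k] unchanged in both environments, so [k] cannot be basic with [tʃ] derived before the CAUS suffix.
The underlying segment must be /tʃ/; palato-alveolar /tʃ/ becomes [k] when no front vowel follows, yielding [k] there.

/tʃ/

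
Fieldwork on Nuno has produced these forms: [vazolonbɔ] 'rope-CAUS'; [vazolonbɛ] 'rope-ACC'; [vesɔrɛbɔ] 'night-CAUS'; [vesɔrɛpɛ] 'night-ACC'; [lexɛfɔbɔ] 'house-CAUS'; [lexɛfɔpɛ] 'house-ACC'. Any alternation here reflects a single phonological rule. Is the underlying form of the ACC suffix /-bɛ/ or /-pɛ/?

/-pɛ/

The ACC morpheme has two allomorphs, [-bɛ] and [-pɛ].
By contrast the CAUS suffix keeps its initial [b] throughout — that segment must be underlying.
So the underlying form is /-pɛ/, and voiceless stops become voiced after a nasal.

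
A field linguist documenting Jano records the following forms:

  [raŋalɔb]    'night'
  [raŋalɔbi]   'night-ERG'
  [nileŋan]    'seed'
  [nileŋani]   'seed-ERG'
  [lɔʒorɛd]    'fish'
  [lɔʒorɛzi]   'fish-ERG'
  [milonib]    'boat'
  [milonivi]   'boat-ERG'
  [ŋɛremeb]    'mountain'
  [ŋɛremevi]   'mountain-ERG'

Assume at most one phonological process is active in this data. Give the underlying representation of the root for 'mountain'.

The stem for 'mountain' ends in [b] in [ŋɛremeb] but [v] in [ŋɛremevi].
But 'night' keeps [b] in both environments ([raŋalɔb], [raŋalɔbi]), so there is no rule changing /b/ to [v] before the ERG suffix.
So /v/ is underlying, and a rule of word-final hardening — voiced fricatives become stops word-finally — gives [b].

/ŋɛremev/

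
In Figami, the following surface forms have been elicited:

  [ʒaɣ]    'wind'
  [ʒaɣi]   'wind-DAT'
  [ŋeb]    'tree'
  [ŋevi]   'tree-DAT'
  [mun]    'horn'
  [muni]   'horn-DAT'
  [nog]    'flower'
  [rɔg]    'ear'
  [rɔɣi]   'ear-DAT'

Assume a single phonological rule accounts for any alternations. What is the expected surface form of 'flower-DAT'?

[noɣi]

In [rɔg] and [rɔɣi] the final segment of 'ear' alternates: [g] ~ [ɣ].
If /ɣ/ were underlying and a rule turned it into [g] in isolation, 'wind' would also alternate; but it has [ɣ] in both [ʒaɣ] and [ʒaɣi].
The alternation reflects intervocalic spirantization: voiced stops become fricatives between vowels. /g/ is underlying.
From [nog] the stem 'flower' is /nog/; between vowels this yields [noɣi].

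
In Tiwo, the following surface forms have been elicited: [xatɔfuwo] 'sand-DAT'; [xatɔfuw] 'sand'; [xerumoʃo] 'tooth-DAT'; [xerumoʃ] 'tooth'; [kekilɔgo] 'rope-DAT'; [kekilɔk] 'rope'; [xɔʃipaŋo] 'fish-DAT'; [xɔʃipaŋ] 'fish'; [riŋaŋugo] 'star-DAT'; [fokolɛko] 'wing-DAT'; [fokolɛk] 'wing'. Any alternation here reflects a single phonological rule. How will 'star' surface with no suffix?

The root 'rope' surfaces as [kekilɔgo] and [kekilɔk], with a stem-final [g] ~ [k] alternation.
The stem 'wing' ([fokolɛko], [fokolɛk]) shows [k] unchanged in both environments, so [k] cannot be basic with [g] derived before the DAT suffix.
The alternation reflects word-final obstruent devoicing: voiced obstruents become voiceless word-finally. /g/ is underlying.
The one attested form of 'star', [riŋaŋugo], shows underlying /riŋaŋug/. Applying the same rule word-finally gives [riŋaŋuk].

[riŋaŋuk]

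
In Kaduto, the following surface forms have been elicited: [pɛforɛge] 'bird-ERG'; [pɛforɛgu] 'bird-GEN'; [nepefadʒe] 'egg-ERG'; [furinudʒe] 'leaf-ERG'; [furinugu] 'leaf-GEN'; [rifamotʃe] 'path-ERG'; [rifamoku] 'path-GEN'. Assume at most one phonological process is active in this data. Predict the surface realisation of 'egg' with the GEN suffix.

In [furinudʒe] and [furinugu] the final segment of 'leaf' alternates: [dʒ] ~ [g].
The stem 'bird' ([pɛforɛge], [pɛforɛgu]) shows [g] unchanged in both environments, so [g] cannot be basic with [dʒ] derived before the ERG suffix.
The underlying segment must be /dʒ/; palato-alveolar /tʃ/ and /dʒ/ become [k] and [g] when no front vowel follows, yielding [g] there.
The one attested form of 'egg', [nepefadʒe], shows underlying /nepefadʒ/. Applying the same rule when no front vowel follows gives [nepefagu].

[nepefagu]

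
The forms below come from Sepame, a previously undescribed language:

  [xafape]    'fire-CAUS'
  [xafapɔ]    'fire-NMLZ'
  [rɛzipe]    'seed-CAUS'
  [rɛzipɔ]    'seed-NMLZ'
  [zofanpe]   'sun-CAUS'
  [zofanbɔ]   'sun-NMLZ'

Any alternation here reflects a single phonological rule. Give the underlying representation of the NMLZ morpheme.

The NMLZ morpheme has two allomorphs, [-bɔ] and [-pɔ].
By contrast the CAUS suffix keeps its initial [p] throughout — that segment must be underlying.
So the underlying form is /-bɔ/, and voiced stops become voiceless after a vowel.

/-bɔ/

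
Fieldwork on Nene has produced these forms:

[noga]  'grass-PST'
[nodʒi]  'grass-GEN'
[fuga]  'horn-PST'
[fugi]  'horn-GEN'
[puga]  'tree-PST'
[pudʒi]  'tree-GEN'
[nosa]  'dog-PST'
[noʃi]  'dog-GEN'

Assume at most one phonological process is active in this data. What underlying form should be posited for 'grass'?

The stem for 'grass' ends in [g] in [noga] but [dʒ] in [nodʒi].
But 'horn' keeps [g] in both environments ([fuga], [fugi]), so there is no rule changing /g/ to [dʒ] before the GEN suffix.
So /dʒ/ is underlying, and a rule of depalatalization — palato-alveolar /dʒ/ and /ʃ/ become [g] and [s] when no front vowel follows — gives [g].

/nodʒ/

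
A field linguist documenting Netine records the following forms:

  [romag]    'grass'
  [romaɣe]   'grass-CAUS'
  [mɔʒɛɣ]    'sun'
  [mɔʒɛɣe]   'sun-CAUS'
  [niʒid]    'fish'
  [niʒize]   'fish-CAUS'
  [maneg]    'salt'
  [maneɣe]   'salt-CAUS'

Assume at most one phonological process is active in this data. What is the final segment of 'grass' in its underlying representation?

/g/

'grass' shows [g] ~ [ɣ] at the end of the stem ([romag] vs [romaɣe]).
But 'sun' keeps [ɣ] in both environments ([mɔʒɛɣ], [mɔʒɛɣe]), so there is no rule changing /ɣ/ to [g] in isolation.
So /g/ is underlying, and a rule of intervocalic spirantization — voiced stops become fricatives between vowels — gives [ɣ].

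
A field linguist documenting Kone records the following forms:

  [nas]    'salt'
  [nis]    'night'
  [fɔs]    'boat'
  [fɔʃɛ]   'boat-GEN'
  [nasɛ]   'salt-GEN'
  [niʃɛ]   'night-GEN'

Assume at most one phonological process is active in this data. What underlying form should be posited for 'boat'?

/fɔʃ/

The stem for 'boat' ends in [s] in [fɔs] but [ʃ] in [fɔʃɛ].
But 'salt' keeps [s] in both environments ([nas], [nasɛ]), so there is no rule changing /s/ to [ʃ] before the GEN suffix.
Therefore /ʃ/ is basic and [s] is derived by depalatalization (palato-alveolar /ʃ/ becomes [s] when no front vowel follows).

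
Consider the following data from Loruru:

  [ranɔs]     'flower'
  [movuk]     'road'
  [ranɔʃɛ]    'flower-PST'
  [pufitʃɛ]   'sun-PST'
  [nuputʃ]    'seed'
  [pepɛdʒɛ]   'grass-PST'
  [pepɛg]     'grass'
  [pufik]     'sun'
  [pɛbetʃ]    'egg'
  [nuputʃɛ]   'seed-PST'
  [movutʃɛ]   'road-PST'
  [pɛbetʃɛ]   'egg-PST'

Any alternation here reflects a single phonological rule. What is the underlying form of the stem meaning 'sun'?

/pufik/

In [pufik] and [pufitʃɛ] the final segment of 'sun' alternates: [k] ~ [tʃ].
But 'egg' keeps [tʃ] in both environments ([pɛbetʃ], [pɛbetʃɛ]), so there is no rule changing /tʃ/ to [k] in isolation.
Therefore /k/ is basic and [tʃ] is derived by palatalization before a front vowel (/k/, /g/ and /s/ become palato-alveolar [tʃ], [dʒ] and [ʃ] before a front vowel).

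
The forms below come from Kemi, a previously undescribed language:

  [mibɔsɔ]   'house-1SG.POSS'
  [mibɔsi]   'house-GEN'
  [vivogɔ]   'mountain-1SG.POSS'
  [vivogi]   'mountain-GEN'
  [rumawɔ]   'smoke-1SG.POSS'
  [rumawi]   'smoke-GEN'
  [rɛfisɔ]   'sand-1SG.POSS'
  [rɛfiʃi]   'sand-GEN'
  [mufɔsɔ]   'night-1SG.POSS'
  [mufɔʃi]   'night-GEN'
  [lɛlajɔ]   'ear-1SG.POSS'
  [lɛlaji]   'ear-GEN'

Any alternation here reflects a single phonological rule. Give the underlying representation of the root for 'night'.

'night' shows [s] ~ [ʃ] at the end of the stem ([mufɔsɔ] vs [mufɔʃi]).
Compare 'house', with invariant [s] in [mibɔsɔ] and [mibɔsi]: an analysis with underlying /s/ and a rule producing [ʃ] before the GEN suffix would wrongly predict alternation here too.
The alternation reflects depalatalization: palato-alveolar /ʃ/ becomes [s] when no front vowel follows. /ʃ/ is underlying.
Hence 'night' is /mufɔʃ/ underlyingly.

/mufɔʃ/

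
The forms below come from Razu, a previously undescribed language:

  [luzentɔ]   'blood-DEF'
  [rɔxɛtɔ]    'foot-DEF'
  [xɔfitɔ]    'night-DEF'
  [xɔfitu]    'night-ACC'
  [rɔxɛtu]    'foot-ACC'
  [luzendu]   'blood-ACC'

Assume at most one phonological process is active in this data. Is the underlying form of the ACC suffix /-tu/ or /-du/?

/-du/

The ACC morpheme has two allomorphs, [-du] and [-tu].
By contrast the DEF suffix keeps its initial [t] throughout — that segment must be underlying.
So the underlying form is /-du/, and voiced stops become voiceless after a vowel.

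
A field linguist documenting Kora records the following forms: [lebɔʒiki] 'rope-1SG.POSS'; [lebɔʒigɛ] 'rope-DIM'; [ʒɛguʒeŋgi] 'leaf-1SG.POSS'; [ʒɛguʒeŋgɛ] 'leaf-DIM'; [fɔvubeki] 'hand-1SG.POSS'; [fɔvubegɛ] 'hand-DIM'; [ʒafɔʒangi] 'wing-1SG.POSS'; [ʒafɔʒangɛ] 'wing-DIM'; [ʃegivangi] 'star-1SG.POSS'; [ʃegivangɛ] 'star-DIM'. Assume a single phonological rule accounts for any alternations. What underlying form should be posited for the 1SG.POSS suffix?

The 1SG.POSS morpheme has two allomorphs, [-gi] and [-ki].
The DIM suffix, which begins with [g], is invariant after every stem; so [g] is not altered by any rule here.
The 1SG.POSS suffix is therefore /-ki/ underlyingly, with post-nasal voicing: voiceless stops become voiced after a nasal.

/-ki/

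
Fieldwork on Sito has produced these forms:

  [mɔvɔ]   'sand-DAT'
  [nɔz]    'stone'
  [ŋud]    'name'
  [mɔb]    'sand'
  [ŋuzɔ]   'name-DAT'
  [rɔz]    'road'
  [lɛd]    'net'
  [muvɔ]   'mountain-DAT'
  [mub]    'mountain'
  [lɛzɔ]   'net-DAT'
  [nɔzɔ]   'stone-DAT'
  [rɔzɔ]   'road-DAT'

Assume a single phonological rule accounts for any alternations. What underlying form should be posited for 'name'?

The root 'name' surfaces as [ŋud] and [ŋuzɔ], with a stem-final [d] ~ [z] alternation.
But 'stone' keeps [z] in both environments ([nɔz], [nɔzɔ]), so there is no rule changing /z/ to [d] in isolation.
So /d/ is underlying, and a rule of intervocalic spirantization — voiced stops become fricatives between vowels — gives [z].

/ŋud/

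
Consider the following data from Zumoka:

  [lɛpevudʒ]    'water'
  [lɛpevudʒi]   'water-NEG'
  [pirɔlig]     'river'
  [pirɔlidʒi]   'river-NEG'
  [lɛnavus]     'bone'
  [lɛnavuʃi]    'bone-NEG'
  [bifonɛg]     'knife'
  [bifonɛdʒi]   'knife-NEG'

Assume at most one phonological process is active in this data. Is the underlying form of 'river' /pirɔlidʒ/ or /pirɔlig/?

The stem for 'river' ends in [g] in [pirɔlig] but [dʒ] in [pirɔlidʒi].
But 'water' keeps [dʒ] in both environments ([lɛpevudʒ], [lɛpevudʒi]), so there is no rule changing /dʒ/ to [g] in isolation.
The alternation reflects palatalization before a front vowel: /g/ and /s/ become palato-alveolar [dʒ] and [ʃ] before a front vowel. /g/ is underlying.

/pirɔlig/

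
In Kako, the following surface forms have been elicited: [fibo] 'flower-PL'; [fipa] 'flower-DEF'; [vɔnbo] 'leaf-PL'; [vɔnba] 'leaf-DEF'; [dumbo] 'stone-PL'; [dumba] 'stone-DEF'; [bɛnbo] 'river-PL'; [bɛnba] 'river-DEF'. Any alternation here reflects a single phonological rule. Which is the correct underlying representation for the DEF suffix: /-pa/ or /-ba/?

The DEF suffix surfaces as [-ba] and [-pa], depending on the final segment of the stem.
The PL suffix, which begins with [b], is invariant after every stem; so [b] is not altered by any rule here.
So the underlying form is /-pa/, and voiceless stops become voiced after a nasal.

/-pa/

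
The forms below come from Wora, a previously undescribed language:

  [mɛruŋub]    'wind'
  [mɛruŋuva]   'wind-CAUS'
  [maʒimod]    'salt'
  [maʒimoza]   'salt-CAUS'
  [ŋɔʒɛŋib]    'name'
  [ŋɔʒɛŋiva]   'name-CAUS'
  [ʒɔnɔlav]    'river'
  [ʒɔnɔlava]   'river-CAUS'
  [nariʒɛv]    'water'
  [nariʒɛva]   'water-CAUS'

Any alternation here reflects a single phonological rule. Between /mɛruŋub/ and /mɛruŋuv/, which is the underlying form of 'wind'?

/mɛruŋub/

The root 'wind' surfaces as [mɛruŋub] and [mɛruŋuva], with a stem-final [b] ~ [v] alternation.
If /v/ were underlying and a rule turned it into [b] in isolation, 'river' would also alternate; but it has [v] in both [ʒɔnɔlav] and [ʒɔnɔlava].
The underlying segment must be /b/; voiced stops become fricatives between vowels, yielding [v] there.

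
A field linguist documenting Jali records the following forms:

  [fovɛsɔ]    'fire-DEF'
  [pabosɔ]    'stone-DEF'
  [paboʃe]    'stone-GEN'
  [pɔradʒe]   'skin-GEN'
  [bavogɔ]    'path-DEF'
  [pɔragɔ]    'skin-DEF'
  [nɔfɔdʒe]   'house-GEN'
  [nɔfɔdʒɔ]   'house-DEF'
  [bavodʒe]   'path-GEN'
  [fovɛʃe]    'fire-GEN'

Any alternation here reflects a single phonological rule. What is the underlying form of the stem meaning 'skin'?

In [pɔradʒe] and [pɔragɔ] the final segment of 'skin' alternates: [dʒ] ~ [g].
If /dʒ/ were underlying and a rule turned it into [g] before the DEF suffix, 'house' would also alternate; but it has [dʒ] in both [nɔfɔdʒe] and [nɔfɔdʒɔ].
The alternation reflects palatalization before a front vowel: /g/ and /s/ become palato-alveolar [dʒ] and [ʃ] before a front vowel. /g/ is underlying.
So 'skin' = /pɔrag/.

/pɔrag/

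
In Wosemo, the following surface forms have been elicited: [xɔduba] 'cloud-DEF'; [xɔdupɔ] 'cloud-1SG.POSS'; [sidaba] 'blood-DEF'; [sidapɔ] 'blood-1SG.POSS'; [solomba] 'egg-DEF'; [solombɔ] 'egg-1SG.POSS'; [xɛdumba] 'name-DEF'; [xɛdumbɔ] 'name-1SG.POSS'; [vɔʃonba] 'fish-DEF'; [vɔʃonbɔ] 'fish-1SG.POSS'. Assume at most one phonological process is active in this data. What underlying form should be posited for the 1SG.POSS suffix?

/-pɔ/

The 1SG.POSS morpheme has two allomorphs, [-bɔ] and [-pɔ].
By contrast the DEF suffix keeps its initial [b] throughout — that segment must be underlying.
The 1SG.POSS suffix is therefore /-pɔ/ underlyingly, with post-nasal voicing: voiceless stops become voiced after a nasal.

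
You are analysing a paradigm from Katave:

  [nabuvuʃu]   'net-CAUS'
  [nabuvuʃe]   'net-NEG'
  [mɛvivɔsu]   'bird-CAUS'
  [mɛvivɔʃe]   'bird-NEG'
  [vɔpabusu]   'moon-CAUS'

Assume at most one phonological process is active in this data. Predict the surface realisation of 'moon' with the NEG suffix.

[vɔpabuʃe]

The root 'bird' surfaces as [mɛvivɔsu] and [mɛvivɔʃe], with a stem-final [s] ~ [ʃ] alternation.
If /ʃ/ were underlying and a rule turned it into [s] before the CAUS suffix, 'net' would also alternate; but it has [ʃ] in both [nabuvuʃu] and [nabuvuʃe].
The underlying segment must be /s/; /s/ becomes palato-alveolar [ʃ] before a front vowel, yielding [ʃ] there.
From [vɔpabusu] the stem 'moon' is /vɔpabus/; before a front vowel this yields [vɔpabuʃe].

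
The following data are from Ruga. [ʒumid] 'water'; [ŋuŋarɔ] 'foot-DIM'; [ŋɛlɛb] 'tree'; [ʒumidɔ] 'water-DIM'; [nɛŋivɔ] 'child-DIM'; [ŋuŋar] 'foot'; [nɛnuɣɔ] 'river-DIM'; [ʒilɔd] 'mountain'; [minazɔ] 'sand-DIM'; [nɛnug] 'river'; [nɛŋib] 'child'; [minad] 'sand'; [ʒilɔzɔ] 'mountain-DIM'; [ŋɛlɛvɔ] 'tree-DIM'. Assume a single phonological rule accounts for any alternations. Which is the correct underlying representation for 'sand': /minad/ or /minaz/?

/minaz/

In [minazɔ] and [minad] the final segment of 'sand' alternates: [z] ~ [d].
Compare 'water', with invariant [d] in [ʒumidɔ] and [ʒumid]: an analysis with underlying /d/ and a rule producing [z] before the DIM suffix would wrongly predict alternation here too.
Therefore /z/ is basic and [d] is derived by word-final hardening (voiced fricatives become stops word-finally).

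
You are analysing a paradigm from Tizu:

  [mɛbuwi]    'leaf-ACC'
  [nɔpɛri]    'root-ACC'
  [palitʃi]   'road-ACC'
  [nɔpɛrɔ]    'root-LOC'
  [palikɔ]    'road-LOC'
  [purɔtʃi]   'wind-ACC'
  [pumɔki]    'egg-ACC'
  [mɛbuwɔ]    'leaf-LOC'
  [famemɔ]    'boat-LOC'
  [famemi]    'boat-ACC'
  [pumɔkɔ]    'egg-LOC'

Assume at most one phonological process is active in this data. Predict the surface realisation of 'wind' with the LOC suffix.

[purɔkɔ]

In [palikɔ] and [palitʃi] the final segment of 'road' alternates: [k] ~ [tʃ].
If /k/ were underlying and a rule turned it into [tʃ] before the ACC suffix, 'egg' would also alternate; but it has [k] in both [pumɔkɔ] and [pumɔki].
Therefore /tʃ/ is basic and [k] is derived by depalatalization (palato-alveolar /tʃ/ becomes [k] when no front vowel follows).
From [purɔtʃi] the stem 'wind' is /purɔtʃ/; when no front vowel follows this yields [purɔkɔ].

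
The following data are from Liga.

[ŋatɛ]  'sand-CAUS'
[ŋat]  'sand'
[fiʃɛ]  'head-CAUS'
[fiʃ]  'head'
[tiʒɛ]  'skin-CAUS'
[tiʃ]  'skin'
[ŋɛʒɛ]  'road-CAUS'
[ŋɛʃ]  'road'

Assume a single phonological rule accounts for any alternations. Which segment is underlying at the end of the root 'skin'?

/ʒ/

'skin' shows [ʒ] ~ [ʃ] at the end of the stem ([tiʒɛ] vs [tiʃ]).
The stem 'head' ([fiʃɛ], [fiʃ]) shows [ʃ] unchanged in both environments, so [ʃ] cannot be basic with [ʒ] derived before the CAUS suffix.
The underlying segment must be /ʒ/; voiced obstruents become voiceless word-finally, yielding [ʃ] there.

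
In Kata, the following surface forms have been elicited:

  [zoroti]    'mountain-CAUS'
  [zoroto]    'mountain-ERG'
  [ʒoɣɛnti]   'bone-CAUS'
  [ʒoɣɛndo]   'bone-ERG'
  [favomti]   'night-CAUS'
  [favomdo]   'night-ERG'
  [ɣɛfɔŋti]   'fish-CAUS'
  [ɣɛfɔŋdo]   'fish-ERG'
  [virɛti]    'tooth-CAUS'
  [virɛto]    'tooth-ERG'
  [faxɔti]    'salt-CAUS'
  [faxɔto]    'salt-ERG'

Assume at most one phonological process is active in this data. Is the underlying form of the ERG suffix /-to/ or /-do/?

/-do/

The ERG morpheme has two allomorphs, [-do] and [-to].
By contrast the CAUS suffix keeps its initial [t] throughout — that segment must be underlying.
The ERG suffix is therefore /-do/ underlyingly, with post-vocalic devoicing: voiced stops become voiceless after a vowel.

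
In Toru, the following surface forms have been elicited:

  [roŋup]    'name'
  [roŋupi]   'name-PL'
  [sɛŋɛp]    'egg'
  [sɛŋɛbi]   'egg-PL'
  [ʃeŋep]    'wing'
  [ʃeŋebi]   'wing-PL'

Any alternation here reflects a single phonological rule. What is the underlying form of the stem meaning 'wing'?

The stem for 'wing' ends in [p] in [ʃeŋep] but [b] in [ʃeŋebi].
The stem 'name' ([roŋup], [roŋupi]) shows [p] unchanged in both environments, so [p] cannot be basic with [b] derived before the PL suffix.
Therefore /b/ is basic and [p] is derived by word-final obstruent devoicing (voiced obstruents become voiceless word-finally).

/ʃeŋeb/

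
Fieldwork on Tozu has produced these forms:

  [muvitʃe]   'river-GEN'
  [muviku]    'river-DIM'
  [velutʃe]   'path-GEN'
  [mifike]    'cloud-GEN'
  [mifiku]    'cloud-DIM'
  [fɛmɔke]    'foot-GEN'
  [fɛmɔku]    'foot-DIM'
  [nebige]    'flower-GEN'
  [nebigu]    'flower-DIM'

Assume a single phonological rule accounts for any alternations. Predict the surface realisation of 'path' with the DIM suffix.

The root 'river' surfaces as [muvitʃe] and [muviku], with a stem-final [tʃ] ~ [k] alternation.
The stem 'foot' ([fɛmɔke], [fɛmɔku]) shows [k] unchanged in both environments, so [k] cannot be basic with [tʃ] derived before the GEN suffix.
Therefore /tʃ/ is basic and [k] is derived by depalatalization (palato-alveolar /tʃ/ becomes [k] when no front vowel follows).
From [velutʃe] the stem 'path' is /velutʃ/; when no front vowel follows this yields [veluku].

[veluku]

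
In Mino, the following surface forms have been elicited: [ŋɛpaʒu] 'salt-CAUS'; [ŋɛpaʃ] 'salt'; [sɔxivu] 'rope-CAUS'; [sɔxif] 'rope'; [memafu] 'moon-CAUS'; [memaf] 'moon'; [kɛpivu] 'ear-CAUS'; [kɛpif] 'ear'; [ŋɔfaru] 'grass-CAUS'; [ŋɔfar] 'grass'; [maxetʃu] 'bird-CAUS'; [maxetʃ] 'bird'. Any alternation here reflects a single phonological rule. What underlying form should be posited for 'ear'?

/kɛpiv/

The root 'ear' surfaces as [kɛpivu] and [kɛpif], with a stem-final [v] ~ [f] alternation.
Compare 'moon', with invariant [f] in [memafu] and [memaf]: an analysis with underlying /f/ and a rule producing [v] before the CAUS suffix would wrongly predict alternation here too.
The underlying segment must be /v/; voiced obstruents become voiceless word-finally, yielding [f] there.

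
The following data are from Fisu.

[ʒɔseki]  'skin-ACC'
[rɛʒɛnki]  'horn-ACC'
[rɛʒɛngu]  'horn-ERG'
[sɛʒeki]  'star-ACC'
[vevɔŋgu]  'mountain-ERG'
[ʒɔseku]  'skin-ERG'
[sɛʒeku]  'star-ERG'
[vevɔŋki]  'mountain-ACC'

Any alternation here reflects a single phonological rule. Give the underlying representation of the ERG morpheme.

/-gu/

The ERG morpheme has two allomorphs, [-gu] and [-ku].
The ACC suffix, which begins with [k], is invariant after every stem; so [k] is not altered by any rule here.
So the underlying form is /-gu/, and voiced stops become voiceless after a vowel.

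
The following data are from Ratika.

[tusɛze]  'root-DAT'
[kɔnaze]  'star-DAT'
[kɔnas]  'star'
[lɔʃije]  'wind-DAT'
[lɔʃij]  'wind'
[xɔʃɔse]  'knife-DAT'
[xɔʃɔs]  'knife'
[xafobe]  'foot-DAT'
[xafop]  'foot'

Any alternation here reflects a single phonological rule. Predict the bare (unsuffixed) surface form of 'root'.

The root 'star' surfaces as [kɔnaze] and [kɔnas], with a stem-final [z] ~ [s] alternation.
Compare 'knife', with invariant [s] in [xɔʃɔse] and [xɔʃɔs]: an analysis with underlying /s/ and a rule producing [z] before the DAT suffix would wrongly predict alternation here too.
The underlying segment must be /z/; voiced obstruents become voiceless word-finally, yielding [s] there.
From [tusɛze] the stem 'root' is /tusɛz/; word-finally this yields [tusɛs].

[tusɛs]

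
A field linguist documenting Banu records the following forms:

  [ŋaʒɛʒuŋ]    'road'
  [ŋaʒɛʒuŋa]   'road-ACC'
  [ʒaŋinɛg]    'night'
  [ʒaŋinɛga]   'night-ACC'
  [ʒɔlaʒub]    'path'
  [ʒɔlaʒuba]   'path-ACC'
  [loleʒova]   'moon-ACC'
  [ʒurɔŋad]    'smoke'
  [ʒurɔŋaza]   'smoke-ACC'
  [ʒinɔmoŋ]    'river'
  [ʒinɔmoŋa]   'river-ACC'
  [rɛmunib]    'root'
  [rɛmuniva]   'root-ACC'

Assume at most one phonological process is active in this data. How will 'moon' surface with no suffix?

The stem for 'root' ends in [b] in [rɛmunib] but [v] in [rɛmuniva].
But 'path' keeps [b] in both environments ([ʒɔlaʒub], [ʒɔlaʒuba]), so there is no rule changing /b/ to [v] before the ACC suffix.
So /v/ is underlying, and a rule of word-final hardening — voiced fricatives become stops word-finally — gives [b].
The one attested form of 'moon', [loleʒova], shows underlying /loleʒov/. Applying the same rule word-finally gives [loleʒob].

[loleʒob]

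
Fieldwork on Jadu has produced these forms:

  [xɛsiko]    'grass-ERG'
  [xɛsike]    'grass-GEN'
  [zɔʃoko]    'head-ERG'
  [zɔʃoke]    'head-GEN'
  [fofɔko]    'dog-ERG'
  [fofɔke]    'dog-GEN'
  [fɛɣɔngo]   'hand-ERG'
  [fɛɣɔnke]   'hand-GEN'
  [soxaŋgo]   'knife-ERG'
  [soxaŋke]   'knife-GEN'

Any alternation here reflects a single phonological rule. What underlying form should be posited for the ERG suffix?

/-go/

The ERG morpheme has two allomorphs, [-go] and [-ko].
By contrast the GEN suffix keeps its initial [k] throughout — that segment must be underlying.
So the underlying form is /-go/, and voiced stops become voiceless after a vowel.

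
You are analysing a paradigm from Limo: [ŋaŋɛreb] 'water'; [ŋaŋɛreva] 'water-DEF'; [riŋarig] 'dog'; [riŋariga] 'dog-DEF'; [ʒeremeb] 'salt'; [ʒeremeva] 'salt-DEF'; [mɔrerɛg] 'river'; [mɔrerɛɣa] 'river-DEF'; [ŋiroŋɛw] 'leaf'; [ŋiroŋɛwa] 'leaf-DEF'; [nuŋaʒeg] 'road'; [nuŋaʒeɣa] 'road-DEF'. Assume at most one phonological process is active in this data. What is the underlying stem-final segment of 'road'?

/ɣ/

The stem for 'road' ends in [g] in [nuŋaʒeg] but [ɣ] in [nuŋaʒeɣa].
The stem 'dog' ([riŋarig], [riŋariga]) shows [g] unchanged in both environments, so [g] cannot be basic with [ɣ] derived before the DEF suffix.
Therefore /ɣ/ is basic and [g] is derived by word-final hardening (voiced fricatives become stops word-finally).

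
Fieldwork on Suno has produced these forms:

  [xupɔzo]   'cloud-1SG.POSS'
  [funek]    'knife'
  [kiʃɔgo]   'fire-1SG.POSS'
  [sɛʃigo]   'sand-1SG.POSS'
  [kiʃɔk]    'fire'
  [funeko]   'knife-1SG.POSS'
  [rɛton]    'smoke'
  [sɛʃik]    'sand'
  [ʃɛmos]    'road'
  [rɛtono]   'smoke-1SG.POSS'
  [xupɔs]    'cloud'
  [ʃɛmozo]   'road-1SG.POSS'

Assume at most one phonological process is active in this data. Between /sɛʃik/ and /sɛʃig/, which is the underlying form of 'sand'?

/sɛʃig/

The stem for 'sand' ends in [k] in [sɛʃik] but [g] in [sɛʃigo].
But 'knife' keeps [k] in both environments ([funek], [funeko]), so there is no rule changing /k/ to [g] before the 1SG.POSS suffix.
So /g/ is underlying, and a rule of word-final obstruent devoicing — voiced obstruents become voiceless word-finally — gives [k].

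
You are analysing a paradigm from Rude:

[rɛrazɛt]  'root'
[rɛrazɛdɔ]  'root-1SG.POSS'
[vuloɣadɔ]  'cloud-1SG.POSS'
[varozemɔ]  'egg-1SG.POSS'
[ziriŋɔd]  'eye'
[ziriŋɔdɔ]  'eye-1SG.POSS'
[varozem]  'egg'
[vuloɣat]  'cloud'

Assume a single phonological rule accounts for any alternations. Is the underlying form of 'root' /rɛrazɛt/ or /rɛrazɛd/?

/rɛrazɛt/

The root 'root' surfaces as [rɛrazɛt] and [rɛrazɛdɔ], with a stem-final [t] ~ [d] alternation.
The stem 'eye' ([ziriŋɔd], [ziriŋɔdɔ]) shows [d] unchanged in both environments, so [d] cannot be basic with [t] derived in isolation.
Therefore /t/ is basic and [d] is derived by intervocalic voicing (voiceless stops become voiced between vowels).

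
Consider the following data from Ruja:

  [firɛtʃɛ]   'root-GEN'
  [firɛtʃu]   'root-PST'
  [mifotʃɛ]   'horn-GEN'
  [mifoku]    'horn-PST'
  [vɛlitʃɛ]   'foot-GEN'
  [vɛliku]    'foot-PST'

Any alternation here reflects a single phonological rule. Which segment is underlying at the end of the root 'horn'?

/k/

The root 'horn' surfaces as [mifotʃɛ] and [mifoku], with a stem-final [tʃ] ~ [k] alternation.
Compare 'root', with invariant [tʃ] in [firɛtʃɛ] and [firɛtʃu]: an analysis with underlying /tʃ/ and a rule producing [k] before the PST suffix would wrongly predict alternation here too.
So /k/ is underlying, and a rule of palatalization before a front vowel — /k/ becomes palato-alveolar [tʃ] before a front vowel — gives [tʃ].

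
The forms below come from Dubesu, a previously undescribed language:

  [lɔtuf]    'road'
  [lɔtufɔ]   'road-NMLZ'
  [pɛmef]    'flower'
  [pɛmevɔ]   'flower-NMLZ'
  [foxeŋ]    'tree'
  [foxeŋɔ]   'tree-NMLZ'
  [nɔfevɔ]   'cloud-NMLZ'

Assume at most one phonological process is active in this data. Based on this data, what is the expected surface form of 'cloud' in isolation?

[nɔfef]

'flower' shows [f] ~ [v] at the end of the stem ([pɛmef] vs [pɛmevɔ]).
Compare 'road', with invariant [f] in [lɔtuf] and [lɔtufɔ]: an analysis with underlying /f/ and a rule producing [v] before the NMLZ suffix would wrongly predict alternation here too.
Therefore /v/ is basic and [f] is derived by word-final obstruent devoicing (voiced obstruents become voiceless word-finally).
From [nɔfevɔ] the stem 'cloud' is /nɔfev/; word-finally this yields [nɔfef].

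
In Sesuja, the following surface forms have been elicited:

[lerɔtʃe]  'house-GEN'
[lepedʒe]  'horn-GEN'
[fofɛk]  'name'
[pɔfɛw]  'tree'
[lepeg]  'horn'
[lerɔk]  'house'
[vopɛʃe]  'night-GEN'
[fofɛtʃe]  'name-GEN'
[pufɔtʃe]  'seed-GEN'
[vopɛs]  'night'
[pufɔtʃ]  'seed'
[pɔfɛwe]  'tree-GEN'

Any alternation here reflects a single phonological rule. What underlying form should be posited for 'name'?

'name' shows [k] ~ [tʃ] at the end of the stem ([fofɛk] vs [fofɛtʃe]).
The stem 'seed' ([pufɔtʃ], [pufɔtʃe]) shows [tʃ] unchanged in both environments, so [tʃ] cannot be basic with [k] derived in isolation.
The underlying segment must be /k/; /k/, /g/ and /s/ become palato-alveolar [tʃ], [dʒ] and [ʃ] before a front vowel, yielding [tʃ] there.
The underlying form of 'name' is therefore /fofɛk/.

/fofɛk/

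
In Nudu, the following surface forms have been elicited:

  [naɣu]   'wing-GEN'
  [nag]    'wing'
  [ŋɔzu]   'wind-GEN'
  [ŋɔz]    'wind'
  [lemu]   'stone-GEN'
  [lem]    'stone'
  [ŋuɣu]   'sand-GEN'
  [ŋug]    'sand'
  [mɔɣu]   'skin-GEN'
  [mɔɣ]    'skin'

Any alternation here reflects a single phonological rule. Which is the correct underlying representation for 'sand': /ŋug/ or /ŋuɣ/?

/ŋug/

In [ŋuɣu] and [ŋug] the final segment of 'sand' alternates: [ɣ] ~ [g].
But 'skin' keeps [ɣ] in both environments ([mɔɣu], [mɔɣ]), so there is no rule changing /ɣ/ to [g] in isolation.
So /g/ is underlying, and a rule of intervocalic spirantization — voiced stops become fricatives between vowels — gives [ɣ].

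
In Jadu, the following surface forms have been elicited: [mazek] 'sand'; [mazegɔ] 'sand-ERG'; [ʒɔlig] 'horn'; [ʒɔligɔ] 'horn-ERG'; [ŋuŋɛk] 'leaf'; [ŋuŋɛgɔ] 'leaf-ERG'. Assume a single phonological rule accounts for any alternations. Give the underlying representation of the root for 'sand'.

The stem for 'sand' ends in [k] in [mazek] but [g] in [mazegɔ].
But 'horn' keeps [g] in both environments ([ʒɔlig], [ʒɔligɔ]), so there is no rule changing /g/ to [k] in isolation.
The alternation reflects intervocalic voicing: voiceless stops become voiced between vowels. /k/ is underlying.
So 'sand' = /mazek/.

/mazek/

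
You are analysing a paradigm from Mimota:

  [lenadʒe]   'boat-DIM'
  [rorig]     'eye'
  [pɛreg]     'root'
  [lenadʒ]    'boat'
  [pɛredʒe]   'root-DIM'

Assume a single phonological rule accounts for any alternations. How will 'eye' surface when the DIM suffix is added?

[roridʒe]

The root 'root' surfaces as [pɛredʒe] and [pɛreg], with a stem-final [dʒ] ~ [g] alternation.
But 'boat' keeps [dʒ] in both environments ([lenadʒe], [lenadʒ]), so there is no rule changing /dʒ/ to [g] in isolation.
The alternation reflects palatalization before a front vowel: /g/ becomes palato-alveolar [dʒ] before a front vowel. /g/ is underlying.
From [rorig] the stem 'eye' is /rorig/; before a front vowel this yields [roridʒe].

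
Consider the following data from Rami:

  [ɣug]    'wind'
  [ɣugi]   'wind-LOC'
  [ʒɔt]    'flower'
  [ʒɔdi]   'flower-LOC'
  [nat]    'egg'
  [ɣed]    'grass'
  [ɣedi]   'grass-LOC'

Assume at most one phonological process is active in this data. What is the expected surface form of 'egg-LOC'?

[nadi]

The root 'flower' surfaces as [ʒɔt] and [ʒɔdi], with a stem-final [t] ~ [d] alternation.
The stem 'grass' ([ɣed], [ɣedi]) shows [d] unchanged in both environments, so [d] cannot be basic with [t] derived in isolation.
The alternation reflects intervocalic voicing: voiceless stops become voiced between vowels. /t/ is underlying.
The one attested form of 'egg', [nat], shows underlying /nat/. Applying the same rule between vowels gives [nadi].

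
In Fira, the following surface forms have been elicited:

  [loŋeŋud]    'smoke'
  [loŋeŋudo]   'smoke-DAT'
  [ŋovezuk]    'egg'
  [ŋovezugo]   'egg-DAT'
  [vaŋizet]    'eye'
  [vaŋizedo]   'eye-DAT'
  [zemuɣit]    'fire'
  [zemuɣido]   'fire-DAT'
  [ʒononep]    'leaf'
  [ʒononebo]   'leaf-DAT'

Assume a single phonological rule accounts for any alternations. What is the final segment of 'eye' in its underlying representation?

/t/

'eye' shows [t] ~ [d] at the end of the stem ([vaŋizet] vs [vaŋizedo]).
But 'smoke' keeps [d] in both environments ([loŋeŋud], [loŋeŋudo]), so there is no rule changing /d/ to [t] in isolation.
So /t/ is underlying, and a rule of intervocalic voicing — voiceless stops become voiced between vowels — gives [d].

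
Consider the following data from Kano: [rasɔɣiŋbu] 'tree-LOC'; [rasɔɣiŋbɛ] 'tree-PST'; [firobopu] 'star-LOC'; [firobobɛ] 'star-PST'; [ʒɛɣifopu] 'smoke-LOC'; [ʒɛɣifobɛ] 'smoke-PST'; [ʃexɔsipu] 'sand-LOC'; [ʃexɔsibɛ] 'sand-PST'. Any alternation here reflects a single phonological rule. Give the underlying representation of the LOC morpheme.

/-pu/

The LOC morpheme has two allomorphs, [-bu] and [-pu].
The PST suffix, which begins with [b], is invariant after every stem; so [b] is not altered by any rule here.
The LOC suffix is therefore /-pu/ underlyingly, with post-nasal voicing: voiceless stops become voiced after a nasal.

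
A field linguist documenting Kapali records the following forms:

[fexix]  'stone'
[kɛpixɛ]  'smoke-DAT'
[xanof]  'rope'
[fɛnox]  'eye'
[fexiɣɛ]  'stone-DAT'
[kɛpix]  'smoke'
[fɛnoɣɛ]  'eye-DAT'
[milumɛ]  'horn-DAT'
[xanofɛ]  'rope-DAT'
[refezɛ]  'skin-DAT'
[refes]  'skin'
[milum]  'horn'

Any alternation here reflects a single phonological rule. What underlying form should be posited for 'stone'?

'stone' shows [ɣ] ~ [x] at the end of the stem ([fexiɣɛ] vs [fexix]).
But 'smoke' keeps [x] in both environments ([kɛpixɛ], [kɛpix]), so there is no rule changing /x/ to [ɣ] before the DAT suffix.
So /ɣ/ is underlying, and a rule of word-final obstruent devoicing — voiced obstruents become voiceless word-finally — gives [x].
So 'stone' = /fexiɣ/.

/fexiɣ/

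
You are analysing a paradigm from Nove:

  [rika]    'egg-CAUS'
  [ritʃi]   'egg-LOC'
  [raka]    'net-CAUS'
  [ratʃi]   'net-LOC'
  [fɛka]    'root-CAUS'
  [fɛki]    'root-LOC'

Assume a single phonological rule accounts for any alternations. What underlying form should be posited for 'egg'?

The stem for 'egg' ends in [k] in [rika] but [tʃ] in [ritʃi].
Compare 'root', with invariant [k] in [fɛka] and [fɛki]: an analysis with underlying /k/ and a rule producing [tʃ] before the LOC suffix would wrongly predict alternation here too.
So /tʃ/ is underlying, and a rule of depalatalization — palato-alveolar /tʃ/ becomes [k] when no front vowel follows — gives [k].

/ritʃ/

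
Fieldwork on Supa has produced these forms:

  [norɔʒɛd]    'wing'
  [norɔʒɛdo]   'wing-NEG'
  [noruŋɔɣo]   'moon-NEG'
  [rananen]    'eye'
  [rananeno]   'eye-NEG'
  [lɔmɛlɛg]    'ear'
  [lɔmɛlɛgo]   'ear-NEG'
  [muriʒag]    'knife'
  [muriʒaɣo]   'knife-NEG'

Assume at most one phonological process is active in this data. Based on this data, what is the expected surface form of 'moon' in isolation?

[noruŋɔg]

'knife' shows [g] ~ [ɣ] at the end of the stem ([muriʒag] vs [muriʒaɣo]).
If /g/ were underlying and a rule turned it into [ɣ] before the NEG suffix, 'ear' would also alternate; but it has [g] in both [lɔmɛlɛg] and [lɔmɛlɛgo].
The underlying segment must be /ɣ/; voiced fricatives become stops word-finally, yielding [g] there.
The one attested form of 'moon', [noruŋɔɣo], shows underlying /noruŋɔɣ/. Applying the same rule word-finally gives [noruŋɔg].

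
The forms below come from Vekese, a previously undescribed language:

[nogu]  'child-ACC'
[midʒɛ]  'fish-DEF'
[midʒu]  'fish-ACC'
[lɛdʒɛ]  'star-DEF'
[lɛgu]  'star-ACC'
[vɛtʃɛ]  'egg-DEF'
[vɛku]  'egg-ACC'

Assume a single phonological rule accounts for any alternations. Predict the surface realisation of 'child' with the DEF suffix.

In [lɛdʒɛ] and [lɛgu] the final segment of 'star' alternates: [dʒ] ~ [g].
If /dʒ/ were underlying and a rule turned it into [g] before the ACC suffix, 'fish' would also alternate; but it has [dʒ] in both [midʒɛ] and [midʒu].
The underlying segment must be /g/; /k/ and /g/ become palato-alveolar [tʃ] and [dʒ] before a front vowel, yielding [dʒ] there.
The one attested form of 'child', [nogu], shows underlying /nog/. Applying the same rule before a front vowel gives [nodʒɛ].

[nodʒɛ]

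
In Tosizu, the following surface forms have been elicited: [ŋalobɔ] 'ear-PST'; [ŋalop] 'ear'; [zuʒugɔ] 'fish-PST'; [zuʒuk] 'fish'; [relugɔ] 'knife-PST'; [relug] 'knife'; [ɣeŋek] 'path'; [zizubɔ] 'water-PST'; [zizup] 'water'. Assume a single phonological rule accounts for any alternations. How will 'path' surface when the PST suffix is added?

[ɣeŋegɔ]

'fish' shows [g] ~ [k] at the end of the stem ([zuʒugɔ] vs [zuʒuk]).
But 'knife' keeps [g] in both environments ([relugɔ], [relug]), so there is no rule changing /g/ to [k] in isolation.
Therefore /k/ is basic and [g] is derived by intervocalic voicing (voiceless stops become voiced between vowels).
From [ɣeŋek] the stem 'path' is /ɣeŋek/; between vowels this yields [ɣeŋegɔ].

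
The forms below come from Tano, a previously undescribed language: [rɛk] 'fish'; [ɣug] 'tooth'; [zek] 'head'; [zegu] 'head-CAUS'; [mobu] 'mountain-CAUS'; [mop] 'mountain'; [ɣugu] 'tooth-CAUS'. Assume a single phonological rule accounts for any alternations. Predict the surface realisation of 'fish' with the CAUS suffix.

In [zegu] and [zek] the final segment of 'head' alternates: [g] ~ [k].
Compare 'tooth', with invariant [g] in [ɣugu] and [ɣug]: an analysis with underlying /g/ and a rule producing [k] in isolation would wrongly predict alternation here too.
Therefore /k/ is basic and [g] is derived by intervocalic voicing (voiceless stops become voiced between vowels).
From [rɛk] the stem 'fish' is /rɛk/; between vowels this yields [rɛgu].

[rɛgu]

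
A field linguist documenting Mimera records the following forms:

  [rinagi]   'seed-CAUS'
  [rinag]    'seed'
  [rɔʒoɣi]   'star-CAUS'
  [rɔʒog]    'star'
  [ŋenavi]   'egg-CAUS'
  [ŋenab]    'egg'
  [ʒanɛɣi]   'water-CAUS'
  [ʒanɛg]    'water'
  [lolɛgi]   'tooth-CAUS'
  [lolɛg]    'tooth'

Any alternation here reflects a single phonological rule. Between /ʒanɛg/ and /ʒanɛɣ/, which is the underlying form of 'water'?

In [ʒanɛɣi] and [ʒanɛg] the final segment of 'water' alternates: [ɣ] ~ [g].
If /g/ were underlying and a rule turned it into [ɣ] before the CAUS suffix, 'tooth' would also alternate; but it has [g] in both [lolɛgi] and [lolɛg].
The alternation reflects word-final hardening: voiced fricatives become stops word-finally. /ɣ/ is underlying.

/ʒanɛɣ/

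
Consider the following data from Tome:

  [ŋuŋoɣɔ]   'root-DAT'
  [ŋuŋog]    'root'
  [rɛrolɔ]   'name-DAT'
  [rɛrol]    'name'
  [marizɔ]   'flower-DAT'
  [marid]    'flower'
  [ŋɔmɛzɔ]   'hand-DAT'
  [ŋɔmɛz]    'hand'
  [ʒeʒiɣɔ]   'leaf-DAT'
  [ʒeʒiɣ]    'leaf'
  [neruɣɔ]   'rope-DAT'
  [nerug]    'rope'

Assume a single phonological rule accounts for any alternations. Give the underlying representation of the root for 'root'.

The stem for 'root' ends in [ɣ] in [ŋuŋoɣɔ] but [g] in [ŋuŋog].
If /ɣ/ were underlying and a rule turned it into [g] in isolation, 'leaf' would also alternate; but it has [ɣ] in both [ʒeʒiɣɔ] and [ʒeʒiɣ].
The underlying segment must be /g/; voiced stops become fricatives between vowels, yielding [ɣ] there.

/ŋuŋog/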